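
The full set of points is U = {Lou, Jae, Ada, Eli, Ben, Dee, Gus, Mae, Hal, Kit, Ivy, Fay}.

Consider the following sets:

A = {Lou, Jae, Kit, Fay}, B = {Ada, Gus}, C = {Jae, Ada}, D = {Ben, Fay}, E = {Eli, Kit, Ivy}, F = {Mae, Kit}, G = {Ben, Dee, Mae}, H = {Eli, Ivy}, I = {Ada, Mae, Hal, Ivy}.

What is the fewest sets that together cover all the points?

5

A and B and G and H and I together: A ∪ B ∪ G ∪ H ∪ I = {Lou, Jae, Ada, Eli, Ben, Dee, Gus, Mae, Hal, Kit, Ivy, Fay} — every point is covered.
No 4 of the 9 sets cover everything (all 126 combinations miss at least one point), so 5 is optimal.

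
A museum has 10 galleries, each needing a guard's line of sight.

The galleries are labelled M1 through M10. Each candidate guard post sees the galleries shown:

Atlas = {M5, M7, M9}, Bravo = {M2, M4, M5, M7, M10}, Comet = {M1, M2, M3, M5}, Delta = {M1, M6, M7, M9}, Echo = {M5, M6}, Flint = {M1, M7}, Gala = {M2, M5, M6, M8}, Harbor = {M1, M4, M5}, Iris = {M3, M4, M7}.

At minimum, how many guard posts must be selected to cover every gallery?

4

Bravo and Delta and Gala and Iris together: Bravo ∪ Delta ∪ Gala ∪ Iris = {M1, M2, M3, M4, M5, M6, M7, M8, M9, M10} — every gallery is covered.
No 3 of the 9 guard posts cover everything (all 84 combinations miss at least one gallery), so 4 is optimal.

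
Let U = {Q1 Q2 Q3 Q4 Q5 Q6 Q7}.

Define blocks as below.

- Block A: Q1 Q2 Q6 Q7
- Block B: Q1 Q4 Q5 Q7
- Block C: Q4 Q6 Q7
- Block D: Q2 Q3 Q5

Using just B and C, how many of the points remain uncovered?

2

Union of B, C = {Q1, Q4, Q5, Q6, Q7}.
Not covered: Q2, Q3 — 2 points.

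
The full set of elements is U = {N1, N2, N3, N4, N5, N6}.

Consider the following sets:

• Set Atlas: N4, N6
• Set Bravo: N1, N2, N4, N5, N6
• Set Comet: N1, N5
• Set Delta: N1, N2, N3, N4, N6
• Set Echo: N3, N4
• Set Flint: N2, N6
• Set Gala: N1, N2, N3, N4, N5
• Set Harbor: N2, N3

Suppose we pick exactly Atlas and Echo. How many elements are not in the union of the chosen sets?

3

Union of Atlas, Echo = {N3, N4, N6}.
Not covered: N1, N2, N5 — 3 elements.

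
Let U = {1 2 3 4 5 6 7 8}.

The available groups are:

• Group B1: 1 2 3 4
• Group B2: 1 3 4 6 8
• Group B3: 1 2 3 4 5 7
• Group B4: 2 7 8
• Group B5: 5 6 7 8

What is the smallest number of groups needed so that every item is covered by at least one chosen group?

2

B2 and B3 cover everything between them: the union {1, 2, 3, 4, 5, 6, 7, 8} is all of U.
No single group has all 8 items (the largest, B3, has 6), so 2 is optimal.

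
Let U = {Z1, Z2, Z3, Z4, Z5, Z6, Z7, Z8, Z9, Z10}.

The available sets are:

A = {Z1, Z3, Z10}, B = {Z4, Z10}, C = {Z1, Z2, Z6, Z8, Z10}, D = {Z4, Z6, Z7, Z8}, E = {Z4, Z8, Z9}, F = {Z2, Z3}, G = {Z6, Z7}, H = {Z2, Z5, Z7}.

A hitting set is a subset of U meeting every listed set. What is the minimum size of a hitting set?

4

The 4 elements {Z2, Z4, Z6, Z10} hit every set.
No choice of 3 elements meets every set, so 4 is the minimum.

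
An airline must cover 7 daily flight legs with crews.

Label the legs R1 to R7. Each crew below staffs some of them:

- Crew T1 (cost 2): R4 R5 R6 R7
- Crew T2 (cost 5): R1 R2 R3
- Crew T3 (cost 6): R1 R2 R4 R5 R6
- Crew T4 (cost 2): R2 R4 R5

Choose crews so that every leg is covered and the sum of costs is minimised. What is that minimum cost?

T1, T2 together cover every leg (T1 ∪ T2 = {R1, R2, R3, R4, R5, R6, R7}); total cost 2 + 5 = 7.
No covering selection has total cost below 7.

7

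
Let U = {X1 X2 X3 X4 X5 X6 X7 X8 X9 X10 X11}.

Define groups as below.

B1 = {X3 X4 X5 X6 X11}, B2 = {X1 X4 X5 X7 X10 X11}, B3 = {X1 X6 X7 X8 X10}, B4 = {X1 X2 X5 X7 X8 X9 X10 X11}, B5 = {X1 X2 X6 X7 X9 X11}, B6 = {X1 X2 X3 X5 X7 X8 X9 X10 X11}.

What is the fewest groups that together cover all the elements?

B1 and B6 cover everything between them: the union {X1, X2, X3, X4, X5, X6, X7, X8, X9, X10, X11} is all of U.
No single group has all 11 elements (the largest, B6, has 9), so 2 is optimal.

2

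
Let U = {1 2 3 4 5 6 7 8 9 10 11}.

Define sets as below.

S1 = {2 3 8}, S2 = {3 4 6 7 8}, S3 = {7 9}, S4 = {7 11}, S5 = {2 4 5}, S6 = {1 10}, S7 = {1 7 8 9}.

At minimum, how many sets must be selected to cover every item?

Take {S2, S3, S4, S5, S6}. Their union is {1, 2, 3, 4, 5, 6, 7, 8, 9, 10, 11}, which is all 11 items.
No 4 of the 7 sets cover everything (all 35 combinations miss at least one item), so 5 is optimal.

5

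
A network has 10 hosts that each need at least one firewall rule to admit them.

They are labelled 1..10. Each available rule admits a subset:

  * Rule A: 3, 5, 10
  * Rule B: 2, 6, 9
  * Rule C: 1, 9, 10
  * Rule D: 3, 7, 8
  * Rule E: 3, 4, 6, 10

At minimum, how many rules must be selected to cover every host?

Take {A, B, C, D, E}. Their union is {1, 2, 3, 4, 5, 6, 7, 8, 9, 10}, which is all 10 hosts.
No 4 of the 5 rules cover everything (all 5 combinations miss at least one host), so 5 is optimal.

5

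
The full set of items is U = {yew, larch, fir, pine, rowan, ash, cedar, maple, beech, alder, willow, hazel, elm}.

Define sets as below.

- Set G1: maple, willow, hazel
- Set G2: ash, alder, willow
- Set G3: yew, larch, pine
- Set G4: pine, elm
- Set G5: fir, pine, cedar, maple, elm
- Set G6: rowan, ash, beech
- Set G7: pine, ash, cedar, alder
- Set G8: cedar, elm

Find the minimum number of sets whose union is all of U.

G1 and G3 and G5 and G6 and G7 together: G1 ∪ G3 ∪ G5 ∪ G6 ∪ G7 = {yew, larch, fir, pine, rowan, ash, cedar, maple, beech, alder, willow, hazel, elm} — every item is covered.
No 4 of the 8 sets cover everything (all 70 combinations miss at least one item), so 5 is optimal.

5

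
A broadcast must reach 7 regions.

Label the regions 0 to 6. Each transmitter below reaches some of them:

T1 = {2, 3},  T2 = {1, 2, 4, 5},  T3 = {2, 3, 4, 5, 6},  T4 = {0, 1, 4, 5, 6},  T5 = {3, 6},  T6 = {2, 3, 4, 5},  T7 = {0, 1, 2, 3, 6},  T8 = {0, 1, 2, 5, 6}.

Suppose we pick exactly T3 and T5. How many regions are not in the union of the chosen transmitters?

Union of T3, T5 = {2, 3, 4, 5, 6}.
Not covered: 0, 1 — 2 regions.

2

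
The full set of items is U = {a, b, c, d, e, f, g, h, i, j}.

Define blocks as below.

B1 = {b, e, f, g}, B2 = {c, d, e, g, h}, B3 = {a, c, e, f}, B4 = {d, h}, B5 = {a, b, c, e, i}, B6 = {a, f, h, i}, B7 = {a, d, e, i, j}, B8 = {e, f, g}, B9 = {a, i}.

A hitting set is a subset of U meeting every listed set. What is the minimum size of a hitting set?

The 3 items {a, f, h} hit every block.
The blocks B4, B8, B9 are pairwise disjoint, so any hitting set needs a separate item for each — at least 3. Hence 3 is optimal.

3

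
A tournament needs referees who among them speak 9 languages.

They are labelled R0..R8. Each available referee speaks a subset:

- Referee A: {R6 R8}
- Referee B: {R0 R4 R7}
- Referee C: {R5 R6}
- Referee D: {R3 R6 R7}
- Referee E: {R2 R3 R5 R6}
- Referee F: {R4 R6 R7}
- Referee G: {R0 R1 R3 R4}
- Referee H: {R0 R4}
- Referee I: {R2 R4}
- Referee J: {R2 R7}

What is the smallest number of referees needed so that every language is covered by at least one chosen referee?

4

Take {A, D, E, G}. Their union is {R0, R1, R2, R3, R4, R5, R6, R7, R8}, which is all 9 languages.
No 3 of the 10 referees cover everything (all 120 combinations miss at least one language), so 4 is optimal.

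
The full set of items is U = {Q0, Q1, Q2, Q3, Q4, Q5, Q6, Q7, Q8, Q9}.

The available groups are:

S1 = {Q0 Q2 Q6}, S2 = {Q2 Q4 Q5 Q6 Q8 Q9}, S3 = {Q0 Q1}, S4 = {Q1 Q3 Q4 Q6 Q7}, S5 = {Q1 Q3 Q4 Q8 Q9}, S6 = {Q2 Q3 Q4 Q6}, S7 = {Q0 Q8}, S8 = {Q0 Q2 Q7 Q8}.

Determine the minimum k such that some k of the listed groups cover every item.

S2 and S4 and S8 together: S2 ∪ S4 ∪ S8 = {Q0, Q1, Q2, Q3, Q4, Q5, Q6, Q7, Q8, Q9} — every item is covered.
Only S2 contains Q5, so S2 is forced; the remaining 4 items need at least 2 more groups (each remaining group adds at most 3) — so at least 3 groups are needed, and 3 is optimal.

3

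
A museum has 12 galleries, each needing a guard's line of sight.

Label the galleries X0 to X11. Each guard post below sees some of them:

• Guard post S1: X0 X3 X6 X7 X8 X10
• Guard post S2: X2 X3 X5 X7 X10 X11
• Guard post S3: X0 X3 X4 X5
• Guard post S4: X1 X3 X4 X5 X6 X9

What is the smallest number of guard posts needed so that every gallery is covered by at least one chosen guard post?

Take {S1, S2, S4}. Their union is {X0, X1, X2, X3, X4, X5, X6, X7, X8, X9, X10, X11}, which is all 12 galleries.
Only S4 contains X1, so S4 is forced; the remaining 6 galleries need at least 2 more guard posts (each remaining guard post adds at most 4) — so at least 3 guard posts are needed, and 3 is optimal.

3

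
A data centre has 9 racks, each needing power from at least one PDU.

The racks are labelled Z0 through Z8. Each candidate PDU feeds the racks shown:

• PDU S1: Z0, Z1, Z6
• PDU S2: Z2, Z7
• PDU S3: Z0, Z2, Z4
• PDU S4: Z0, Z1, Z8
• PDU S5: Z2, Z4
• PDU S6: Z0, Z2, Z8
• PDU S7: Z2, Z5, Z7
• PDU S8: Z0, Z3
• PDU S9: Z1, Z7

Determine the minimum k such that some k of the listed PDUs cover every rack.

5

S1 and S5 and S6 and S7 and S8 together: S1 ∪ S5 ∪ S6 ∪ S7 ∪ S8 = {Z0, Z1, Z2, Z3, Z4, Z5, Z6, Z7, Z8} — every rack is covered.
No 4 of the 9 PDUs cover everything (all 126 combinations miss at least one rack), so 5 is optimal.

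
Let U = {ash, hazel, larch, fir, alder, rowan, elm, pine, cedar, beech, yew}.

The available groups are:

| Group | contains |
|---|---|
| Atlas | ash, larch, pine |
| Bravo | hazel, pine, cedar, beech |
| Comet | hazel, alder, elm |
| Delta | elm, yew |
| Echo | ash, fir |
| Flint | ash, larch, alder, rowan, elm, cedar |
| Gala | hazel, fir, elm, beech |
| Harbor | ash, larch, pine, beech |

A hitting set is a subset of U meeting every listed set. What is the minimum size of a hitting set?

The 3 points {ash, elm, pine} hit every group.
The groups Bravo, Delta, Echo are pairwise disjoint, so any hitting set needs a separate point for each — at least 3. Hence 3 is optimal.

3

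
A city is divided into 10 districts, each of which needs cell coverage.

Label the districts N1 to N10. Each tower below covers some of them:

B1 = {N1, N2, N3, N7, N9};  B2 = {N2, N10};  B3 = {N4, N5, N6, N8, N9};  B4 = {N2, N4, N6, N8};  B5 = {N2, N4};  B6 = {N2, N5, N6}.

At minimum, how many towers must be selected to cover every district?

B1 and B2 and B3 together: B1 ∪ B2 ∪ B3 = {N1, N2, N3, N4, N5, N6, N7, N8, N9, N10} — every district is covered.
Only B1 contains N1, so B1 is forced; the remaining 5 districts need at least 2 more towers (each remaining tower adds at most 4) — so at least 3 towers are needed, and 3 is optimal.

3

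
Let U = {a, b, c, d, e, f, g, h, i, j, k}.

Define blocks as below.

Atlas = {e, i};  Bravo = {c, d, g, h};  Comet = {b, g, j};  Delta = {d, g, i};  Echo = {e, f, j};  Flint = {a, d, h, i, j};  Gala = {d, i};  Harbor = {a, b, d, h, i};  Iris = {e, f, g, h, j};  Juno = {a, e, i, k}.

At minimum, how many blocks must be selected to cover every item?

Bravo, Harbor, Iris, and Juno cover everything between them: the union {a, b, c, d, e, f, g, h, i, j, k} is all of U.
No 3 of the 10 blocks cover everything (all 120 combinations miss at least one item), so 4 is optimal.

4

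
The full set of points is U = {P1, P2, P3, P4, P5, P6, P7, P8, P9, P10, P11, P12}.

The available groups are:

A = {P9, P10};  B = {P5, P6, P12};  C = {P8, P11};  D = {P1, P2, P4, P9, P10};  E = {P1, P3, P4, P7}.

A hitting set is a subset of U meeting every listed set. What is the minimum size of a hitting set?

4

The 4 points {P3, P8, P9, P12} hit every group.
The groups A, B, C, E are pairwise disjoint, so any hitting set needs a separate point for each — at least 4. Hence 4 is optimal.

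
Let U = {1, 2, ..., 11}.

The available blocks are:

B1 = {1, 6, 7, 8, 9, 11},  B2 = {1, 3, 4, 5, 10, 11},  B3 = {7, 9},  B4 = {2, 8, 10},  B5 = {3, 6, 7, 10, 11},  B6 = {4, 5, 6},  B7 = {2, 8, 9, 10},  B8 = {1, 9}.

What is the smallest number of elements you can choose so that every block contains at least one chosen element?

The 3 elements {5, 9, 10} hit every block.
The blocks B3, B4, B6 are pairwise disjoint, so any hitting set needs a separate element for each — at least 3. Hence 3 is optimal.

3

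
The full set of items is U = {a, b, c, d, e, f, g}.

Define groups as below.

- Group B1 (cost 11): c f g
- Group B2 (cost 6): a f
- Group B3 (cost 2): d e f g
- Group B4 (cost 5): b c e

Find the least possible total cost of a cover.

B2, B3, B4 together cover every item (B2 ∪ B3 ∪ B4 = {a, b, c, d, e, f, g}); total cost 6 + 2 + 5 = 13.
No covering selection has total cost below 13.

13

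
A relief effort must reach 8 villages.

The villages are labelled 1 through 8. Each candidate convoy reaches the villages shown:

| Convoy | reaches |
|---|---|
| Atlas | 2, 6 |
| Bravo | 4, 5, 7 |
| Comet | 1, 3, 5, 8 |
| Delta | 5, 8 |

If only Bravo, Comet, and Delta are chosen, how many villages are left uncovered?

Union of Bravo, Comet, Delta = {1, 3, 4, 5, 7, 8}.
Not covered: 2, 6 — 2 villages.

2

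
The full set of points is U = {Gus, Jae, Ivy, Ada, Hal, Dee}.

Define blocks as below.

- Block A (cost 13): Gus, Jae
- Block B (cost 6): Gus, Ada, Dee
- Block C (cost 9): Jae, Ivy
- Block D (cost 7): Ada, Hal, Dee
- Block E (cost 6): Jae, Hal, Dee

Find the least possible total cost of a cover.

21

B, C, E together cover every point (B ∪ C ∪ E = {Gus, Jae, Ivy, Ada, Hal, Dee}); total cost 6 + 9 + 6 = 21.
No covering selection has total cost below 21.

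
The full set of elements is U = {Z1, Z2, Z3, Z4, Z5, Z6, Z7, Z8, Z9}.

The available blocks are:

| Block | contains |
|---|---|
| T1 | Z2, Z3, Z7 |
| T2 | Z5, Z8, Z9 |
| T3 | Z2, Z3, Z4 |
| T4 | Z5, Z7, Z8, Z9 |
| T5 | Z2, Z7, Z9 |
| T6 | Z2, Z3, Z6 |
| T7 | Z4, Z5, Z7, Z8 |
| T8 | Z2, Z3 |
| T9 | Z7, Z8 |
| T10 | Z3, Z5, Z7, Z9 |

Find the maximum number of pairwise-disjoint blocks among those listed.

2

T3, T9 are pairwise disjoint (T3={Z2,Z3,Z4}; T9={Z7,Z8}).
Every remaining block overlaps one of these, and no 3 of the listed blocks are pairwise disjoint, so 2 is the maximum.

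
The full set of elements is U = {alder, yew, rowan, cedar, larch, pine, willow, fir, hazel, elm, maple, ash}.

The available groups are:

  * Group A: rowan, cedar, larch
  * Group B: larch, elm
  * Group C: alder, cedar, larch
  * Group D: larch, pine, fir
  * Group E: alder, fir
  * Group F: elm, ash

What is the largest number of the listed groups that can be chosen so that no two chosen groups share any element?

A, E, F are pairwise disjoint (A={rowan,cedar,larch}; E={alder,fir}; F={elm,ash}).
Every remaining group overlaps one of these, and no 4 of the listed groups are pairwise disjoint, so 3 is the maximum.

3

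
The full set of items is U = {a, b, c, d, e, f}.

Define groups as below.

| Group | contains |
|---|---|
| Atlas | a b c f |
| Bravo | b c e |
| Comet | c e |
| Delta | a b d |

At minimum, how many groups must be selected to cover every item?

3

Atlas and Bravo and Delta together: Atlas ∪ Bravo ∪ Delta = {a, b, c, d, e, f} — every item is covered.
Only Delta contains d, so Delta is forced; the remaining 3 items need at least 2 more groups (each remaining group adds at most 2) — so at least 3 groups are needed, and 3 is optimal.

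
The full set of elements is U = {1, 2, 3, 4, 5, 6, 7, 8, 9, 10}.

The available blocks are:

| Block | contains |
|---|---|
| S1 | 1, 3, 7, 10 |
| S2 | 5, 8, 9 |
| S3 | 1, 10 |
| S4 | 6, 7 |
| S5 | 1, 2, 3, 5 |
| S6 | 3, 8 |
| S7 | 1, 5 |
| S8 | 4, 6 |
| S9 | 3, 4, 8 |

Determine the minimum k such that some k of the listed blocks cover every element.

S1, S2, S5, and S8 cover everything between them: the union {1, 2, 3, 4, 5, 6, 7, 8, 9, 10} is all of U.
Only S5 contains 2, so S5 is forced; the remaining 6 elements need at least 3 more blocks (each remaining block adds at most 2) — so at least 4 blocks are needed, and 4 is optimal.

4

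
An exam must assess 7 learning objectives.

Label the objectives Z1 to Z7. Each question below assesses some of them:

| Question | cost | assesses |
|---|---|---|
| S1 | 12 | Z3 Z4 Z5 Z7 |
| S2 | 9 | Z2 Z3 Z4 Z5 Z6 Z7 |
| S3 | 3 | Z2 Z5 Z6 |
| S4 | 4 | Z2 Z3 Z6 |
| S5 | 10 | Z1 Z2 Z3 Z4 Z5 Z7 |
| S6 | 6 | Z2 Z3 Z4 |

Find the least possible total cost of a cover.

13

S3, S5 together cover every objective (S3 ∪ S5 = {Z1, Z2, Z3, Z4, Z5, Z6, Z7}); total cost 3 + 10 = 13.
No covering selection has total cost below 13.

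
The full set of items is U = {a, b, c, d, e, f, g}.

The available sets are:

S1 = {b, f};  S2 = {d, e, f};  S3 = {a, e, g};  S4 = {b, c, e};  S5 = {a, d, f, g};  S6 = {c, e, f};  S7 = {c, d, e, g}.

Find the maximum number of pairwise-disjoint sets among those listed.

2

S1, S3 are pairwise disjoint (S1={b,f}; S3={a,e,g}).
Every remaining set overlaps one of these, and no 3 of the listed sets are pairwise disjoint, so 2 is the maximum.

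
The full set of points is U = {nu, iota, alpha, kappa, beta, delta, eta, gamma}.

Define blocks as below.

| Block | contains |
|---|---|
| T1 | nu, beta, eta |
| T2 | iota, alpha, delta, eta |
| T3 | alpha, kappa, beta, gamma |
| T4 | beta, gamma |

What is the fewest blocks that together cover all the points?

3

T1, T2, and T3 cover everything between them: the union {nu, iota, alpha, kappa, beta, delta, eta, gamma} is all of U.
Only T1 contains nu, so T1 is forced; the remaining 5 points need at least 2 more blocks (each remaining block adds at most 3) — so at least 3 blocks are needed, and 3 is optimal.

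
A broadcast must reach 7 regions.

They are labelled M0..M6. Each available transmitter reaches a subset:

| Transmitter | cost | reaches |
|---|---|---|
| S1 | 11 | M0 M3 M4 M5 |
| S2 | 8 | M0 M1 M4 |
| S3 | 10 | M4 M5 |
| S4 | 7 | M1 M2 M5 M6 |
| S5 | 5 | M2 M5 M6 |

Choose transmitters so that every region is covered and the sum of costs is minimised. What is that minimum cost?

18

S1, S4 together cover every region (S1 ∪ S4 = {M0, M1, M2, M3, M4, M5, M6}); total cost 11 + 7 = 18.
The greedy pick S5, S2, S1 costs 24; no covering selection beats 18.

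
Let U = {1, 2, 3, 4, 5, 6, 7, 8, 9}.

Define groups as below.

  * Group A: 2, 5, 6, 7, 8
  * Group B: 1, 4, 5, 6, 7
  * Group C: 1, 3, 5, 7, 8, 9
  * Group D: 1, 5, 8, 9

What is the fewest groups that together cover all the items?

Take {A, B, C}. Their union is {1, 2, 3, 4, 5, 6, 7, 8, 9}, which is all 9 items.
Only A contains 2, so A is forced; the remaining 4 items need at least 2 more groups (each remaining group adds at most 3) — so at least 3 groups are needed, and 3 is optimal.

3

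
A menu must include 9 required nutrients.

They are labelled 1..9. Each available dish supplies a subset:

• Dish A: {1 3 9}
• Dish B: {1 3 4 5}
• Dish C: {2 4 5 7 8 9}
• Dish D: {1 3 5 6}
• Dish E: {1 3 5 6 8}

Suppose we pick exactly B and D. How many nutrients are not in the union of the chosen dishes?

4

Union of B, D = {1, 3, 4, 5, 6}.
Not covered: 2, 7, 8, 9 — 4 nutrients.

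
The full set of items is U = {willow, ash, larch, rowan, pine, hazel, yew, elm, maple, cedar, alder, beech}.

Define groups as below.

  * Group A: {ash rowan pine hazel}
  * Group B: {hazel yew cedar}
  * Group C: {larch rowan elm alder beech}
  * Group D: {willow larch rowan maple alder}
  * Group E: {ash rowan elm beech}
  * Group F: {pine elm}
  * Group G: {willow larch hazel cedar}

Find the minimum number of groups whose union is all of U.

A, B, D, and E cover everything between them: the union {willow, ash, larch, rowan, pine, hazel, yew, elm, maple, cedar, alder, beech} is all of U.
Only D contains maple, so D is forced; the remaining 7 items need at least 3 more groups (each remaining group adds at most 3) — so at least 4 groups are needed, and 4 is optimal.

4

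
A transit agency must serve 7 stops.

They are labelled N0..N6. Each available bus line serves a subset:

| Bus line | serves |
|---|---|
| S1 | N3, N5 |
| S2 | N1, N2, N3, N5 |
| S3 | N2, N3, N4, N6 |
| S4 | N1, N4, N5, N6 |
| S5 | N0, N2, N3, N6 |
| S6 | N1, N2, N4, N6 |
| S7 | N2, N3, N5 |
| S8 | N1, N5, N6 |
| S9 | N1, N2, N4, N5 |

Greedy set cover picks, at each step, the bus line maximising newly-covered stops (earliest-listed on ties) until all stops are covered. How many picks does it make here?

Greedy: pick S2 (covers 4 new) → pick S3 (covers 2 new) → pick S5 (covers 1 new). Total picks: 3.
(The true minimum cover uses only 2 bus lines, so greedy is not optimal here.)

3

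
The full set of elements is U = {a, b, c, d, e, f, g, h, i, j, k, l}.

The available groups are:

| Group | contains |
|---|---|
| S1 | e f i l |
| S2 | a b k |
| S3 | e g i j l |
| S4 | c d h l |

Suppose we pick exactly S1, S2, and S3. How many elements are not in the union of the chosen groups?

Union of S1, S2, S3 = {a, b, e, f, g, i, j, k, l}.
Not covered: c, d, h — 3 elements.

3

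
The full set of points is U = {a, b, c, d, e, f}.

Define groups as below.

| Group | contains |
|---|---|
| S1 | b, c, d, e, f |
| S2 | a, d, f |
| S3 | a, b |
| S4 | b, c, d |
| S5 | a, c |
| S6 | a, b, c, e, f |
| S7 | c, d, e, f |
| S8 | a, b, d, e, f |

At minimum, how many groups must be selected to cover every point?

2

Take {S6, S8}. Their union is {a, b, c, d, e, f}, which is all 6 points.
No single group has all 6 points (the largest, S1, has 5), so 2 is optimal.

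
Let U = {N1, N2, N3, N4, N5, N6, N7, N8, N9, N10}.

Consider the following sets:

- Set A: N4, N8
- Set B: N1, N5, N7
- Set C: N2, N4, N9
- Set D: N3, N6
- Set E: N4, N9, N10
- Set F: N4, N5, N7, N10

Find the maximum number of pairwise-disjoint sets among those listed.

A, B, D are pairwise disjoint (A={N4,N8}; B={N1,N5,N7}; D={N3,N6}).
Every remaining set overlaps one of these, and no 4 of the listed sets are pairwise disjoint, so 3 is the maximum.

3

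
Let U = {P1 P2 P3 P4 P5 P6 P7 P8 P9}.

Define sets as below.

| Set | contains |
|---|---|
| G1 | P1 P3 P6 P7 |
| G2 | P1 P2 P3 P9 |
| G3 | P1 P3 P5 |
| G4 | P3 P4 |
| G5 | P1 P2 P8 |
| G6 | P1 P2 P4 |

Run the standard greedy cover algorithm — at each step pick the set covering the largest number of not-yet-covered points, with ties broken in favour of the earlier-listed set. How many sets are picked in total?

Greedy: pick G1 (covers 4 new) → pick G2 (covers 2 new) → pick G3 (covers 1 new) → pick G4 (covers 1 new) → pick G5 (covers 1 new). Total picks: 5.

5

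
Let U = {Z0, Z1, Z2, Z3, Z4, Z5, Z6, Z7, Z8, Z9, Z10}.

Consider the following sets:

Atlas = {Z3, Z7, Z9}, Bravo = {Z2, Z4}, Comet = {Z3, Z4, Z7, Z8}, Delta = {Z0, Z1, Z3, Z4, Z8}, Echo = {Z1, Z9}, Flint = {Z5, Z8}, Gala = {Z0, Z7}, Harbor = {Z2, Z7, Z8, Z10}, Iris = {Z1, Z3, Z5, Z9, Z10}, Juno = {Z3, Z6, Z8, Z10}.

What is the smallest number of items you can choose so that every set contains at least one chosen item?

4

The 4 items {Z0, Z4, Z8, Z9} hit every set.
The sets Bravo, Echo, Flint, Gala are pairwise disjoint, so any hitting set needs a separate item for each — at least 4. Hence 4 is optimal.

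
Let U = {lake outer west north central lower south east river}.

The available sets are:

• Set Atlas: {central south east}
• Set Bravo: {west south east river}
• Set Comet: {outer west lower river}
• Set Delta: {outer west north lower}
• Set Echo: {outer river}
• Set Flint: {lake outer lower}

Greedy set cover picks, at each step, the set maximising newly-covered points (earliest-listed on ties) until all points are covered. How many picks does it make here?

Greedy: pick Bravo (covers 4 new) → pick Delta (covers 3 new) → pick Atlas (covers 1 new) → pick Flint (covers 1 new). Total picks: 4.

4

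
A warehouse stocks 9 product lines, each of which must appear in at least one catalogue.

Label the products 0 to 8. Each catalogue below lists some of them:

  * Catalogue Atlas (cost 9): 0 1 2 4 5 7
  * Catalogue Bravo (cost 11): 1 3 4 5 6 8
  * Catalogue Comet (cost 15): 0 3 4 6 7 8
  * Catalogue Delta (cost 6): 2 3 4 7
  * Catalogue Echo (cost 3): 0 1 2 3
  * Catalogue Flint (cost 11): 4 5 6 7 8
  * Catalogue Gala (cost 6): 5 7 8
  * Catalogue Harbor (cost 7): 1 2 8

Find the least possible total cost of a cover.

14

Echo, Flint together cover every product (Echo ∪ Flint = {0, 1, 2, 3, 4, 5, 6, 7, 8}); total cost 3 + 11 = 14.
The greedy pick Echo, Gala, Bravo costs 20; no covering selection beats 14.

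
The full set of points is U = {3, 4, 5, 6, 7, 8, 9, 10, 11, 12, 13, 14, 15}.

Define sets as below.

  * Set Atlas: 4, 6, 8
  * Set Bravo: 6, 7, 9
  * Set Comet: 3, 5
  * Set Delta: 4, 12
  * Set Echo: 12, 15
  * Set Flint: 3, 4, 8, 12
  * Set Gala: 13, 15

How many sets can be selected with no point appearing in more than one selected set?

Bravo, Comet, Delta, Gala are pairwise disjoint (Bravo={6,7,9}; Comet={3,5}; Delta={4,12}; Gala={13,15}).
Every remaining set overlaps one of these, and no 5 of the listed sets are pairwise disjoint, so 4 is the maximum.

4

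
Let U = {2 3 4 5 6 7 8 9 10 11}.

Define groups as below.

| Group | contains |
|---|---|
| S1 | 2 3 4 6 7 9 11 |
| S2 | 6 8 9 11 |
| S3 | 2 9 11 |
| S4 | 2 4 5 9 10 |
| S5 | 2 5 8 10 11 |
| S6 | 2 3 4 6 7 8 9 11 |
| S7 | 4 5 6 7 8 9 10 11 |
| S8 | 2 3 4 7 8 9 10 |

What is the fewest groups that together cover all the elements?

S6 and S7 together: S6 ∪ S7 = {2, 3, 4, 5, 6, 7, 8, 9, 10, 11} — every element is covered.
No single group has all 10 elements (the largest, S6, has 8), so 2 is optimal.

2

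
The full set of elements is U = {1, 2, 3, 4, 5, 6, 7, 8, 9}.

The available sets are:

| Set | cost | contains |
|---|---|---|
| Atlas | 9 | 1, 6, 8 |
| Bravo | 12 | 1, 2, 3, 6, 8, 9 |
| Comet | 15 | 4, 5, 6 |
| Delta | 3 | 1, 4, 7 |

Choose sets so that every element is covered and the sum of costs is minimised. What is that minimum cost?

Bravo, Comet, Delta together cover every element (Bravo ∪ Comet ∪ Delta = {1, 2, 3, 4, 5, 6, 7, 8, 9}); total cost 12 + 15 + 3 = 30.
No covering selection has total cost below 30.

30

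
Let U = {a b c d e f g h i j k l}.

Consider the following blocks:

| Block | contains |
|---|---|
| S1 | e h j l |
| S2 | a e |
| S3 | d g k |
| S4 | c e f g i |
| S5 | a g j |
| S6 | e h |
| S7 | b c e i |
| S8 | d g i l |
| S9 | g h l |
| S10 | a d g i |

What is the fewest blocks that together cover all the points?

5

Take {S1, S3, S4, S5, S7}. Their union is {a, b, c, d, e, f, g, h, i, j, k, l}, which is all 12 points.
No 4 of the 10 blocks cover everything (all 210 combinations miss at least one point), so 5 is optimal.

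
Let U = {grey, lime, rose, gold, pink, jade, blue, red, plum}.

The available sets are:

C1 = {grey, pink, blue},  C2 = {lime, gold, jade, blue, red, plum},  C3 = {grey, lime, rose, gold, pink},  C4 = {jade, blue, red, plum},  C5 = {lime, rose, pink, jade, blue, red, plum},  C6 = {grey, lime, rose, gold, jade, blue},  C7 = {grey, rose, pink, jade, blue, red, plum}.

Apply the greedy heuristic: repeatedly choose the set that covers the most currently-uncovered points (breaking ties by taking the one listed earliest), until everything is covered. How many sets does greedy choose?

Greedy: pick C5 (covers 7 new) → pick C3 (covers 2 new). Total picks: 2.

2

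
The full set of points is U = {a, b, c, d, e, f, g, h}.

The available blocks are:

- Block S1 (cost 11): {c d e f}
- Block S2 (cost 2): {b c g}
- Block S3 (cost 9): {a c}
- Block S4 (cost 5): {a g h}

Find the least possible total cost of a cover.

18

S1, S2, S4 together cover every point (S1 ∪ S2 ∪ S4 = {a, b, c, d, e, f, g, h}); total cost 11 + 2 + 5 = 18.
No covering selection has total cost below 18.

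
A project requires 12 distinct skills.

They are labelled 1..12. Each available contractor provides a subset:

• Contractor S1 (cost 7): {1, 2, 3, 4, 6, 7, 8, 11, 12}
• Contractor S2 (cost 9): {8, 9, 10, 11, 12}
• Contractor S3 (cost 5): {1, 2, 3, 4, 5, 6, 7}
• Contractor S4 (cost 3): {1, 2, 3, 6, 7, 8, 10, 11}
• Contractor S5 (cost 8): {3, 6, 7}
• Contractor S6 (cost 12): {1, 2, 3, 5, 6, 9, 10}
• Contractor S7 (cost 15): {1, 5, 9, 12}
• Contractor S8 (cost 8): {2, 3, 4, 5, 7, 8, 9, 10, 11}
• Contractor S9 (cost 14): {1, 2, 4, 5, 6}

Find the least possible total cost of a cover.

S2, S3 together cover every skill (S2 ∪ S3 = {1, 2, 3, 4, 5, 6, 7, 8, 9, 10, 11, 12}); total cost 9 + 5 = 14.
The greedy pick S4, S3, S2 costs 17; no covering selection beats 14.

14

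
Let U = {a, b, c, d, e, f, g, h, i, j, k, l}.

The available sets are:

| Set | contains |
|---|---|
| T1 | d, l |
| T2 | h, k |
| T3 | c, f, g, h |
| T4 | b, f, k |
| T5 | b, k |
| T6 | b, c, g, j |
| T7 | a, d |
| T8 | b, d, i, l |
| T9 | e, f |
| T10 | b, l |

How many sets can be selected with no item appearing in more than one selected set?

4

T2, T6, T7, T9 are pairwise disjoint (T2={h,k}; T6={b,c,g,j}; T7={a,d}; T9={e,f}).
Every remaining set overlaps one of these, and no 5 of the listed sets are pairwise disjoint, so 4 is the maximum.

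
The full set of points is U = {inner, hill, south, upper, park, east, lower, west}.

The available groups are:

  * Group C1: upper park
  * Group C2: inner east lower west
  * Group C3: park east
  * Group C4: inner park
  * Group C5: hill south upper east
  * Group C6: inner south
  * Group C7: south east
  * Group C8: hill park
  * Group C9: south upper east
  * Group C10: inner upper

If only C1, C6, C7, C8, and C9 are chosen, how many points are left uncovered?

2

Union of C1, C6, C7, C8, C9 = {inner, hill, south, upper, park, east}.
Not covered: lower, west — 2 points.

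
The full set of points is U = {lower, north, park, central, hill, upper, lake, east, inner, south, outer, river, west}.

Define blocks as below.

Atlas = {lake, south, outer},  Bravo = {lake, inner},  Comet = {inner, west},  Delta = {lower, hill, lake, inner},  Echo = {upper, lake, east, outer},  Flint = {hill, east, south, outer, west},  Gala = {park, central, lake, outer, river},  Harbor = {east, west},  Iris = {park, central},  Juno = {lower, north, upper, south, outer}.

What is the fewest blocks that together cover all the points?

4

Take {Delta, Gala, Harbor, Juno}. Their union is {lower, north, park, central, hill, upper, lake, east, inner, south, outer, river, west}, which is all 13 points.
No 3 of the 10 blocks cover everything (all 120 combinations miss at least one point), so 4 is optimal.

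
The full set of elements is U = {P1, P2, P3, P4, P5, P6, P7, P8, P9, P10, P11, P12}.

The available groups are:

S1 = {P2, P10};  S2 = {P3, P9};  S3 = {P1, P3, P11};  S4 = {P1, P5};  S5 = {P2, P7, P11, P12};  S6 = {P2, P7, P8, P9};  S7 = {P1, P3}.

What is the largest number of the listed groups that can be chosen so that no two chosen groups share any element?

S1, S2, S4 are pairwise disjoint (S1={P2,P10}; S2={P3,P9}; S4={P1,P5}).
Every remaining group overlaps one of these, and no 4 of the listed groups are pairwise disjoint, so 3 is the maximum.

3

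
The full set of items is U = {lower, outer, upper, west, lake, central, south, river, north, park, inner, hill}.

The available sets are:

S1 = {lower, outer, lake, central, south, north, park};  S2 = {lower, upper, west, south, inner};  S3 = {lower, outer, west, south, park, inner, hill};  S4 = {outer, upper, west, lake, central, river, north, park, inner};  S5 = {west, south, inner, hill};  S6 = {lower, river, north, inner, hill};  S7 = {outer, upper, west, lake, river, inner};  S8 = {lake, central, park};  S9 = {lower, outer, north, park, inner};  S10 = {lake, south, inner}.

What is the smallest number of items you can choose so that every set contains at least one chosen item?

2

Take H = {lake, inner}. Each listed set contains at least one of these, so H is a hitting set of size 2.
The sets S6, S8 are pairwise disjoint, so any hitting set needs a separate item for each — at least 2. Hence 2 is optimal.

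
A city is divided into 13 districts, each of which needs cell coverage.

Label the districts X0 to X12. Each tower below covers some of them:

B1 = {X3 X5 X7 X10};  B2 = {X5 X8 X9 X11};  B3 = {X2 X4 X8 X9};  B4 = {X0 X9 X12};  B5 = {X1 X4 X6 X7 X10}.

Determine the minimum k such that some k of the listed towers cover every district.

5

Take {B1, B2, B3, B4, B5}. Their union is {X0, X1, X2, X3, X4, X5, X6, X7, X8, X9, X10, X11, X12}, which is all 13 districts.
No 4 of the 5 towers cover everything (all 5 combinations miss at least one district), so 5 is optimal.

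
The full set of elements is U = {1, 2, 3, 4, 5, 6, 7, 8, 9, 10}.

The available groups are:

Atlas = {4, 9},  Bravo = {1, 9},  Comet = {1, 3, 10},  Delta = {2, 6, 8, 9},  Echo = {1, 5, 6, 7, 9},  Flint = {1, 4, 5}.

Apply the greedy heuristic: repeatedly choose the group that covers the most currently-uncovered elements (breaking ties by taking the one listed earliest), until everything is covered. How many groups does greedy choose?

4

Greedy: pick Echo (covers 5 new) → pick Comet (covers 2 new) → pick Delta (covers 2 new) → pick Atlas (covers 1 new). Total picks: 4.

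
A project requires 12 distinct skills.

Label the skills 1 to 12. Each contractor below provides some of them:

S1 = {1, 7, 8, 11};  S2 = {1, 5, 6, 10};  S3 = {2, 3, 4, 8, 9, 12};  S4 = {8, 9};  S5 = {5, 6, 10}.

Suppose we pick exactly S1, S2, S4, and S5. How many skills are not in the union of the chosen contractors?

Union of S1, S2, S4, S5 = {1, 5, 6, 7, 8, 9, 10, 11}.
Not covered: 2, 3, 4, 12 — 4 skills.

4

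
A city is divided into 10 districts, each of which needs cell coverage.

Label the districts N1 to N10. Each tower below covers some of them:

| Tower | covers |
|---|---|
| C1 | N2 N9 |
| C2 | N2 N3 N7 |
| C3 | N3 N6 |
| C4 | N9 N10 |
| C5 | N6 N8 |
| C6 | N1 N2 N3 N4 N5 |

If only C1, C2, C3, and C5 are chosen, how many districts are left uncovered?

Union of C1, C2, C3, C5 = {N2, N3, N6, N7, N8, N9}.
Not covered: N1, N4, N5, N10 — 4 districts.

4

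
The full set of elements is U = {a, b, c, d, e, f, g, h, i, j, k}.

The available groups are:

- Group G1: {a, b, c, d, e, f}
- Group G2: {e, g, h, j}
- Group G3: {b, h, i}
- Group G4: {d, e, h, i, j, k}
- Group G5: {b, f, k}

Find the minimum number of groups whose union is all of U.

Take {G1, G2, G4}. Their union is {a, b, c, d, e, f, g, h, i, j, k}, which is all 11 elements.
Only G1 contains a, so G1 is forced; the remaining 5 elements need at least 2 more groups (each remaining group adds at most 4) — so at least 3 groups are needed, and 3 is optimal.

3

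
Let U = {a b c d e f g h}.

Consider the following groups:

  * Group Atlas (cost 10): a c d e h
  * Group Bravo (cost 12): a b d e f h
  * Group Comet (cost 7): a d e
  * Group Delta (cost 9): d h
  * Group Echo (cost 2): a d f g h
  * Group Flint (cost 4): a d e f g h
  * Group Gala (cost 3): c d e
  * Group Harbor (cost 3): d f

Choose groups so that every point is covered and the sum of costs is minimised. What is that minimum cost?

Bravo, Echo, Gala together cover every point (Bravo ∪ Echo ∪ Gala = {a, b, c, d, e, f, g, h}); total cost 12 + 2 + 3 = 17.
No covering selection has total cost below 17.

17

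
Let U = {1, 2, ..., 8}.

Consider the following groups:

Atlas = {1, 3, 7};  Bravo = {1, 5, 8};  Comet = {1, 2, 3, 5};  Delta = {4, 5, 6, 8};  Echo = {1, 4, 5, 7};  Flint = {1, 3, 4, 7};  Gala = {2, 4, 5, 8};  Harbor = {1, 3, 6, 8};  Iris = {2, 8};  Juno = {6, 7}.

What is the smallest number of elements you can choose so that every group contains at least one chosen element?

3

Take H = {1, 2, 6}. Each listed group contains at least one of these, so H is a hitting set of size 3.
No choice of 2 elements meets every group, so 3 is the minimum.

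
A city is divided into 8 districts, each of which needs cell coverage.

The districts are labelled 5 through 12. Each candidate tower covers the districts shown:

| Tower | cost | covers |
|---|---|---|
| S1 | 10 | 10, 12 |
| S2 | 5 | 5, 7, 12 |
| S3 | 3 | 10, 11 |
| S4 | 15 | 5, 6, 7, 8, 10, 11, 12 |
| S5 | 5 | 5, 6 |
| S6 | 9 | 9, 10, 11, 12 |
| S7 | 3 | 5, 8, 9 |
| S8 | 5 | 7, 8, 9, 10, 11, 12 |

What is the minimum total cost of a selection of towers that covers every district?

S5, S8 together cover every district (S5 ∪ S8 = {5, 6, 7, 8, 9, 10, 11, 12}); total cost 5 + 5 = 10.
No covering selection has total cost below 10.

10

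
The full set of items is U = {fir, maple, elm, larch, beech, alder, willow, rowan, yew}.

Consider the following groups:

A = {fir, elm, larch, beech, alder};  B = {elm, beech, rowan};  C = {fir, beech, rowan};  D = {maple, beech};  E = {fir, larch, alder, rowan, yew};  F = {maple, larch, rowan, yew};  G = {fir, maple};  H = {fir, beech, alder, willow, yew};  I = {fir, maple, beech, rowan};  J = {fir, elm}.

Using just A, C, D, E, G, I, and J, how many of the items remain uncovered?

1

Union of A, C, D, E, G, I, J = {fir, maple, elm, larch, beech, alder, rowan, yew}.
Not covered: willow — 1 item.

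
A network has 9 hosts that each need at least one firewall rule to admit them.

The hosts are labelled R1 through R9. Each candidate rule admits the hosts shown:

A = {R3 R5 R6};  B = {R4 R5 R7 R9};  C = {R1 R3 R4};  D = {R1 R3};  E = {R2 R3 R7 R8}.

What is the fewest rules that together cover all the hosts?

4

A and B and C and E together: A ∪ B ∪ C ∪ E = {R1, R2, R3, R4, R5, R6, R7, R8, R9} — every host is covered.
No 3 of the 5 rules cover everything (all 10 combinations miss at least one host), so 4 is optimal.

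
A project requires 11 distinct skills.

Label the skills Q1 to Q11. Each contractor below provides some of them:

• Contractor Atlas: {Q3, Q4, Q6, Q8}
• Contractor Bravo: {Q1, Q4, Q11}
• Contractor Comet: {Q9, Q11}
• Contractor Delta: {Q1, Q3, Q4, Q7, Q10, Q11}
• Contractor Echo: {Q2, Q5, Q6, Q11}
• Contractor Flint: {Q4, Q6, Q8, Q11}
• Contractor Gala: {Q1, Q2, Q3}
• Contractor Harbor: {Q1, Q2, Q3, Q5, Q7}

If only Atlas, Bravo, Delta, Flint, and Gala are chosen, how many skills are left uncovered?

Union of Atlas, Bravo, Delta, Flint, Gala = {Q1, Q2, Q3, Q4, Q6, Q7, Q8, Q10, Q11}.
Not covered: Q5, Q9 — 2 skills.

2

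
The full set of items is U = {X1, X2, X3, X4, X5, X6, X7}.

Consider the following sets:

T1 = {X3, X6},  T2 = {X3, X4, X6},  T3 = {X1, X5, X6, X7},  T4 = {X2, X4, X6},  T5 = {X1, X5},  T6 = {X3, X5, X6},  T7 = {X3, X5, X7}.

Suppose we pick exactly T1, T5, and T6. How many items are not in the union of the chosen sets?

Union of T1, T5, T6 = {X1, X3, X5, X6}.
Not covered: X2, X4, X7 — 3 items.

3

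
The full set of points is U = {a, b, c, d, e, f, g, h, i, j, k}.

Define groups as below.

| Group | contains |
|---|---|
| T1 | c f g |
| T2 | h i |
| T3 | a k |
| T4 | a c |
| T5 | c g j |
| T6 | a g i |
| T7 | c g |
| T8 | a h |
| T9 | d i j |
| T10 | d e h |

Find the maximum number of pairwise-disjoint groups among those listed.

3

T2, T3, T7 are pairwise disjoint (T2={h,i}; T3={a,k}; T7={c,g}).
Every remaining group overlaps one of these, and no 4 of the listed groups are pairwise disjoint, so 3 is the maximum.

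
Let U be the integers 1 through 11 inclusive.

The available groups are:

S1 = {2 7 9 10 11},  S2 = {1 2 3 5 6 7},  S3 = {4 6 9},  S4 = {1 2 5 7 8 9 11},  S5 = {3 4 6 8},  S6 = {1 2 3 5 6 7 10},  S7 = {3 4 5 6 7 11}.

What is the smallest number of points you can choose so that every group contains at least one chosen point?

The 2 points {6, 7} hit every group.
The groups S1, S5 are pairwise disjoint, so any hitting set needs a separate point for each — at least 2. Hence 2 is optimal.

2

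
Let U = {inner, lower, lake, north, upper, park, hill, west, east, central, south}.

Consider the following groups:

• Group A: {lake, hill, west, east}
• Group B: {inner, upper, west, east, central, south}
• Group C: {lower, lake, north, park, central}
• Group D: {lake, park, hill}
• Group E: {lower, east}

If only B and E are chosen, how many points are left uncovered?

Union of B, E = {inner, lower, upper, west, east, central, south}.
Not covered: lake, north, park, hill — 4 points.

4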